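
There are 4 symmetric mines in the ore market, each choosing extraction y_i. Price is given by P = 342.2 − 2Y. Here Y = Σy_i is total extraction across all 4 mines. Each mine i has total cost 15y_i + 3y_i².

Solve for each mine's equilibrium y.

20.45

A representative mine's profit is π_i = y_i(342.2 − 2Y) − 15y_i − 3y_i², with Y = y_i + Σ_{j≠i} y_j.
First-order condition: 327.2 − 10y_i − 2Σ_{j≠i} y_j = 0.
With identical mines, set every y_j = y: then 327.2 − 10y − 6y = 0, i.e. y = 327.2/16 = 20.45.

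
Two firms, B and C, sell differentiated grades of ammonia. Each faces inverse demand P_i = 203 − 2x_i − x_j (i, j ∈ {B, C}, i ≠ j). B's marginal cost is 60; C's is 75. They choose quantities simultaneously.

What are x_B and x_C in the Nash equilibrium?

Firm B's profit: π = x_B(203 − 2x_B − x_C) − 60x_B.
∂π/∂x_B = 143 − 4x_B − x_C = 0 ⇒ x_B = 35.75 − 0.25x_C.
Similarly x_C = 32 − 0.25x_B.
Solving the two reaction functions simultaneously: (1 − (−0.25)(−0.25))x_B = 35.75 − 0.25·32, so 0.9375x_B = 27.75 and x_B = 29.6.
Then x_C = 32 − 0.25·29.6 = 24.6.

29.6, 24.6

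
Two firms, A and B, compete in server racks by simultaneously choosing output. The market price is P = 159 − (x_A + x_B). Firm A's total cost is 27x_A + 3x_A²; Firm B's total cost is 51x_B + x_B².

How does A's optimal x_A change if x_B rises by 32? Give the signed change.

-4

Firm A's profit: π = x_A(159 − (x_A + x_B)) − 27x_A − 3x_A².
∂π/∂x_A = 132 − 8x_A − x_B = 0, so x_A = 16.5 − 0.125x_B.
The reaction-function slope is −0.125, so a 32-unit rise in x_B moves x_A by −0.125 × 32 = −4. A's best response falls — the actions are strategic substitutes.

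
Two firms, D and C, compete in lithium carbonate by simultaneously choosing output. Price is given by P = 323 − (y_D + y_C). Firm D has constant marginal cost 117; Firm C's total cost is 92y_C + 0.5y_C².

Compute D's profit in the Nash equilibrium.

Firm D's profit: π = y_D(323 − (y_D + y_C)) − 117y_D.
∂π/∂y_D = 206 − 2y_D − y_C = 0, so y_D = 103 − 0.5y_C.
For C: ∂π/∂y_C = 231 − 3y_C − y_D = 0 ⇒ y_C = 77 − (1/3)y_D.
Plugging y_C into D's best response: y_D = 103 − 0.5(77 − (1/3)y_D) ⇒ (5/6)y_D = 64.5, so y_D = 77.4.
Then y_C = 77 − (1/3)·77.4 = 51.2.
Price P = 323 − 128.6 = 194.4.
D's profit: (194.4 − 117)·77.4 = 5990.76.

5990.76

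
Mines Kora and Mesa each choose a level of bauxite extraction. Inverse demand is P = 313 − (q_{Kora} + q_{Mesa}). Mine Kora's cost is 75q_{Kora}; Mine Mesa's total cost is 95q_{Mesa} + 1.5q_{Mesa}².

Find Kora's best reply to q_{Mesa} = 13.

112.5

Mine Kora's profit: π = q_{Kora}(313 − (q_{Kora} + q_{Mesa})) − 75q_{Kora}.
∂π/∂q_{Kora} = 238 − 2q_{Kora} − q_{Mesa} = 0, so q_{Kora} = 119 − 0.5q_{Mesa}.
At q_{Mesa} = 13: q_{Kora} = 119 − 0.5·13 = 112.5.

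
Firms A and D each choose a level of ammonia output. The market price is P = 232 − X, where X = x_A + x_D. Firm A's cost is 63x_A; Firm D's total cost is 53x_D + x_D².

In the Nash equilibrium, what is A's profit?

Firm A's profit: π = x_A(232 − (x_A + x_D)) − 63x_A.
∂π/∂x_A = 169 − 2x_A − x_D = 0, so x_A = 84.5 − 0.5x_D.
For D: ∂π/∂x_D = 179 − 4x_D − x_A = 0 ⇒ x_D = 44.75 − 0.25x_A.
Solving the two reaction functions simultaneously: (1 − (−0.5)(−0.25))x_A = 84.5 − 0.5·44.75, so 0.875x_A = 62.125 and x_A = 71.
Then x_D = 44.75 − 0.25·71 = 27.
Price P = 232 − 98 = 134.
A's profit: (134 − 63)·71 = 5041.

5041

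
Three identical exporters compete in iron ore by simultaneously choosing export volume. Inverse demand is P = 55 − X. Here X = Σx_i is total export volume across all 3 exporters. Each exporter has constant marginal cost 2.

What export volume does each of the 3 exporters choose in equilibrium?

13.25

A representative exporter's profit is π_i = x_i(55 − X) − 2x_i, with X = x_i + Σ_{j≠i} x_j.
First-order condition: 53 − 2x_i − Σ_{j≠i} x_j = 0.
In a symmetric equilibrium every exporter chooses the same x, so Σ_{j≠i} x_j = 2x. The condition becomes 53 − 4x = 0, giving x = 53/4 = 13.25.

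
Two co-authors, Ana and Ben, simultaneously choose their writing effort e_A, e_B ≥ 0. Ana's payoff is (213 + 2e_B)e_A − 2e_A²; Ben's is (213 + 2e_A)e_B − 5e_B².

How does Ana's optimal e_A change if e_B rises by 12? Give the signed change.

Expanding Ana's payoff: 213e_A + 2e_Be_A − 2e_A².
∂π/∂e_A = 213 + 2e_B − 4e_A = 0, so e_A = 53.25 + 0.5e_B.
The reaction-function slope is 0.5, so a 12-unit rise in e_B moves e_A by 0.5 × 12 = 6. Ana's best response rises — the actions are strategic complements.

6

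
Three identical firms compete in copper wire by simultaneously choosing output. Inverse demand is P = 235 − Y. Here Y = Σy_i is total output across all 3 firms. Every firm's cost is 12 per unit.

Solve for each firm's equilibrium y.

A representative firm's profit is π_i = y_i(235 − Y) − 12y_i, with Y = y_i + Σ_{j≠i} y_j.
First-order condition: 223 − 2y_i − Σ_{j≠i} y_j = 0.
With identical firms, set every y_j = y: then 223 − 2y − 2y = 0, i.e. y = 223/4 = 55.75.

55.75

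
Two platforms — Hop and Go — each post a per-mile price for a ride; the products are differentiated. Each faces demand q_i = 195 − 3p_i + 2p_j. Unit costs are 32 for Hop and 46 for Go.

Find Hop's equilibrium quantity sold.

130.125

Hop's profit: π = (p_{Hop} − 32)(195 − 3p_{Hop} + 2p_{Go}).
∂π/∂p_{Hop} = 291 − 6p_{Hop} + 2p_{Go} = 0 ⇒ p_{Hop} = 48.5 + (1/3)p_{Go}.
Similarly p_{Go} = 55.5 + (1/3)p_{Hop}.
Plugging p_{Go} into Hop's best response: p_{Hop} = 48.5 + (1/3)(55.5 + (1/3)p_{Hop}) ⇒ (8/9)p_{Hop} = 67, so p_{Hop} = 75.375.
Then p_{Go} = 55.5 + (1/3)·75.375 = 80.625.
q_{Hop} = 195 − 3·75.375 + 2·80.625 = 130.125.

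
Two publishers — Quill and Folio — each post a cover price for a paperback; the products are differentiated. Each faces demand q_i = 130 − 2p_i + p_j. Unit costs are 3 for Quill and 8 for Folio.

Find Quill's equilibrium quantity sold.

Quill's profit: π = (p_{Quill} − 3)(130 − 2p_{Quill} + p_{Folio}).
∂π/∂p_{Quill} = 136 − 4p_{Quill} + p_{Folio} = 0 ⇒ p_{Quill} = 34 + 0.25p_{Folio}.
Similarly p_{Folio} = 36.5 + 0.25p_{Quill}.
Solving the two reaction functions simultaneously: (1 − (0.25)(0.25))p_{Quill} = 34 + 0.25·36.5, so 0.9375p_{Quill} = 43.125 and p_{Quill} = 46.
Then p_{Folio} = 36.5 + 0.25·46 = 48.
q_{Quill} = 130 − 2·46 + 48 = 86.

86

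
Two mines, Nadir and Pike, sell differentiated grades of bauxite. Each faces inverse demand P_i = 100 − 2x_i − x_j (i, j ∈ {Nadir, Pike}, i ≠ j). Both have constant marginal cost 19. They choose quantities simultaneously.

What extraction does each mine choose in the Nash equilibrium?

16.2

Mine Nadir's profit: π = x_{Nadir}(100 − 2x_{Nadir} − x_{Pike}) − 19x_{Nadir}.
∂π/∂x_{Nadir} = 81 − 4x_{Nadir} − x_{Pike} = 0 ⇒ x_{Nadir} = 20.25 − 0.25x_{Pike}.
The game is symmetric, so in equilibrium x_{Pike} = x_{Nadir}: the reaction function gives 1.25x_{Nadir} = 20.25, hence x_{Nadir} = 16.2.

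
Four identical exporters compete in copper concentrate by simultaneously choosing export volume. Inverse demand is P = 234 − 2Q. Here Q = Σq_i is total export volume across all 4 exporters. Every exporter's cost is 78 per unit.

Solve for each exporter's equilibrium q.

15.6

A representative exporter's profit is π_i = q_i(234 − 2Q) − 78q_i, with Q = q_i + Σ_{j≠i} q_j.
First-order condition: 156 − 4q_i − 2Σ_{j≠i} q_j = 0.
With identical exporters, set every q_j = q: then 156 − 4q − 6q = 0, i.e. q = 156/10 = 15.6.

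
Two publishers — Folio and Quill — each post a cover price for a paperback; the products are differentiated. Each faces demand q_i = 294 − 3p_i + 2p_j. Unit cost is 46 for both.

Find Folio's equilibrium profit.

11532

Folio's profit: π = (p_{Folio} − 46)(294 − 3p_{Folio} + 2p_{Quill}).
∂π/∂p_{Folio} = 432 − 6p_{Folio} + 2p_{Quill} = 0 ⇒ p_{Folio} = 72 + (1/3)p_{Quill}.
By symmetry p_{Quill} = p_{Folio}; substituting into the reaction function, (2/3)p_{Folio} = 72 and p_{Folio} = 108.
q_{Folio} = 294 − 3·108 + 2·108 = 186.
Profit = (108 − 46)·186 = 11532.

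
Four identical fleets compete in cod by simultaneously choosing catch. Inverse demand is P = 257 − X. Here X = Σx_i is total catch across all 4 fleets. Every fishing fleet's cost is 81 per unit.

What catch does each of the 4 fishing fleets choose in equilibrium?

A representative fishing fleet's profit is π_i = x_i(257 − X) − 81x_i, with X = x_i + Σ_{j≠i} x_j.
First-order condition: 176 − 2x_i − Σ_{j≠i} x_j = 0.
In a symmetric equilibrium every fishing fleet chooses the same x, so Σ_{j≠i} x_j = 3x. The condition becomes 176 − 5x = 0, giving x = 176/5 = 35.2.

35.2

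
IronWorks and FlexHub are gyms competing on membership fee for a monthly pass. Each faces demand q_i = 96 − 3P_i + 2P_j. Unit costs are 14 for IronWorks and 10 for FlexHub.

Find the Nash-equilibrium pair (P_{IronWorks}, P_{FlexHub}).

33.75, 32.25

IronWorks's profit: π = (P_{IronWorks} − 14)(96 − 3P_{IronWorks} + 2P_{FlexHub}).
∂π/∂P_{IronWorks} = 138 − 6P_{IronWorks} + 2P_{FlexHub} = 0 ⇒ P_{IronWorks} = 23 + (1/3)P_{FlexHub}.
Similarly P_{FlexHub} = 21 + (1/3)P_{IronWorks}.
Plugging P_{FlexHub} into IronWorks's best response: P_{IronWorks} = 23 + (1/3)(21 + (1/3)P_{IronWorks}) ⇒ (8/9)P_{IronWorks} = 30, so P_{IronWorks} = 33.75.
Then P_{FlexHub} = 21 + (1/3)·33.75 = 32.25.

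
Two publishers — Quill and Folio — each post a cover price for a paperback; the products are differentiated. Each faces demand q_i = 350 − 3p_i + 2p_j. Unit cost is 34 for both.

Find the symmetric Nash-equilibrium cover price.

113

Quill's profit: π = (p_{Quill} − 34)(350 − 3p_{Quill} + 2p_{Folio}).
∂π/∂p_{Quill} = 452 − 6p_{Quill} + 2p_{Folio} = 0 ⇒ p_{Quill} = 226/3 + (1/3)p_{Folio}.
Setting p_{Quill} = p_{Folio} in the reaction function: p_{Quill} = 226/3 + (1/3)p_{Quill}, so p_{Quill} = (226/3) / (2/3) = 113.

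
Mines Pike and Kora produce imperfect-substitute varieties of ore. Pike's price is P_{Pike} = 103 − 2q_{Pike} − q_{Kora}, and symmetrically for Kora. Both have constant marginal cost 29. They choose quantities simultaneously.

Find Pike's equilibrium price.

Mine Pike's profit: π = q_{Pike}(103 − 2q_{Pike} − q_{Kora}) − 29q_{Pike}.
∂π/∂q_{Pike} = 74 − 4q_{Pike} − q_{Kora} = 0 ⇒ q_{Pike} = 18.5 − 0.25q_{Kora}.
Setting q_{Pike} = q_{Kora} in the reaction function: q_{Pike} = 18.5 − 0.25q_{Pike}, so q_{Pike} = 18.5 / 1.25 = 14.8.
P_{Pike} = 103 − 2·14.8 − 14.8 = 58.6.

58.6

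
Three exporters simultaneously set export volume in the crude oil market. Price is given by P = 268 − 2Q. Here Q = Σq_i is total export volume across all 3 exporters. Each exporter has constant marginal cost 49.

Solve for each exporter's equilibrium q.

27.375

A representative exporter's profit is π_i = q_i(268 − 2Q) − 49q_i, with Q = q_i + Σ_{j≠i} q_j.
First-order condition: 219 − 4q_i − 2Σ_{j≠i} q_j = 0.
Imposing symmetry (q_j = q for all j) turns Σ_{j≠i} q_j into 2q, so 219 = 8q and q = 27.375.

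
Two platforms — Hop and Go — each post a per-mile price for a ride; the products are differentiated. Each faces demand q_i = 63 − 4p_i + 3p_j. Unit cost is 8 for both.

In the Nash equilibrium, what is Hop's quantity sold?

44

Hop's profit: π = (p_{Hop} − 8)(63 − 4p_{Hop} + 3p_{Go}).
∂π/∂p_{Hop} = 95 − 8p_{Hop} + 3p_{Go} = 0 ⇒ p_{Hop} = 11.875 + 0.375p_{Go}.
The game is symmetric, so in equilibrium p_{Go} = p_{Hop}: the reaction function gives 0.625p_{Hop} = 11.875, hence p_{Hop} = 19.
q_{Hop} = 63 − 4·19 + 3·19 = 44.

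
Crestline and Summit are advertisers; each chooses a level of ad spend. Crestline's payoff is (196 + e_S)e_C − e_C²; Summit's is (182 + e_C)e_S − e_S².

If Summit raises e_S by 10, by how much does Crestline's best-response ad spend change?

5

Expanding Crestline's payoff: 196e_C + e_Se_C − e_C².
∂π/∂e_C = 196 + e_S − 2e_C = 0, so e_C = 98 + 0.5e_S.
The reaction-function slope is 0.5, so a 10-unit rise in e_S moves e_C by 0.5 × 10 = 5. Crestline's best response rises — the actions are strategic complements.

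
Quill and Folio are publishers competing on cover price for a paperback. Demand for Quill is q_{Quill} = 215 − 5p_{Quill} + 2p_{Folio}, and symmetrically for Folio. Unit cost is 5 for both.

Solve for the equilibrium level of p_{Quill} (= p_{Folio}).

Quill's profit: π = (p_{Quill} − 5)(215 − 5p_{Quill} + 2p_{Folio}).
∂π/∂p_{Quill} = 240 − 10p_{Quill} + 2p_{Folio} = 0 ⇒ p_{Quill} = 24 + 0.2p_{Folio}.
The game is symmetric, so in equilibrium p_{Folio} = p_{Quill}: the reaction function gives 0.8p_{Quill} = 24, hence p_{Quill} = 30.

30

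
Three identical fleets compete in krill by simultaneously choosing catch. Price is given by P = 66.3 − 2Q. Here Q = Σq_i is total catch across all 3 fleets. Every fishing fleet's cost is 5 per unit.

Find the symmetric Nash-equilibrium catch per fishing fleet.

7.6625

A representative fishing fleet's profit is π_i = q_i(66.3 − 2Q) − 5q_i, with Q = q_i + Σ_{j≠i} q_j.
First-order condition: 61.3 − 4q_i − 2Σ_{j≠i} q_j = 0.
Imposing symmetry (q_j = q for all j) turns Σ_{j≠i} q_j into 2q, so 61.3 = 8q and q = 7.6625.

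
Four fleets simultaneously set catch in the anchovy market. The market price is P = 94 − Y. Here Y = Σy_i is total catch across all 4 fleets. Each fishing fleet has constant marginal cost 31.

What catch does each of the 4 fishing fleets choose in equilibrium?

12.6

A representative fishing fleet's profit is π_i = y_i(94 − Y) − 31y_i, with Y = y_i + Σ_{j≠i} y_j.
First-order condition: 63 − 2y_i − Σ_{j≠i} y_j = 0.
Imposing symmetry (y_j = y for all j) turns Σ_{j≠i} y_j into 3y, so 63 = 5y and y = 12.6.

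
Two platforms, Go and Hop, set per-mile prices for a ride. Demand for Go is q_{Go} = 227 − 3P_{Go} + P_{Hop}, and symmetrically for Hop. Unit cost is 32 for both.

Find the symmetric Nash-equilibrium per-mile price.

64.6

Go's profit: π = (P_{Go} − 32)(227 − 3P_{Go} + P_{Hop}).
∂π/∂P_{Go} = 323 − 6P_{Go} + P_{Hop} = 0 ⇒ P_{Go} = 323/6 + (1/6)P_{Hop}.
By symmetry P_{Hop} = P_{Go}; substituting into the reaction function, (5/6)P_{Go} = 323/6 and P_{Go} = 64.6.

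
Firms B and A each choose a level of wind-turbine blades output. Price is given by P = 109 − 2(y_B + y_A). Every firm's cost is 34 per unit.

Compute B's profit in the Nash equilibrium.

Firm B's profit: π = y_B(109 − 2(y_B + y_A)) − 34y_B.
∂π/∂y_B = 75 − 4y_B − 2y_A = 0, so y_B = 18.75 − 0.5y_A.
By symmetry y_A = y_B; substituting into the reaction function, 1.5y_B = 18.75 and y_B = 12.5.
Price P = 109 − 2·25 = 59.
B's profit: (59 − 34)·12.5 = 312.5.

312.5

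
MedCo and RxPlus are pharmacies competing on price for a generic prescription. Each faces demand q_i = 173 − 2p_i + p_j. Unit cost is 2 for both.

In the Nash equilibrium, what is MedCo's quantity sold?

MedCo's profit: π = (p_{MedCo} − 2)(173 − 2p_{MedCo} + p_{RxPlus}).
∂π/∂p_{MedCo} = 177 − 4p_{MedCo} + p_{RxPlus} = 0 ⇒ p_{MedCo} = 44.25 + 0.25p_{RxPlus}.
The game is symmetric, so in equilibrium p_{RxPlus} = p_{MedCo}: the reaction function gives 0.75p_{MedCo} = 44.25, hence p_{MedCo} = 59.
q_{MedCo} = 173 − 2·59 + 59 = 114.

114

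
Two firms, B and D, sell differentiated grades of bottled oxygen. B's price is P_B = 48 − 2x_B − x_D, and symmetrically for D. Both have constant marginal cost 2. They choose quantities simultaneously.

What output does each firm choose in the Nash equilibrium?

9.2

Firm B's profit: π = x_B(48 − 2x_B − x_D) − 2x_B.
∂π/∂x_B = 46 − 4x_B − x_D = 0 ⇒ x_B = 11.5 − 0.25x_D.
Setting x_B = x_D in the reaction function: x_B = 11.5 − 0.25x_B, so x_B = 11.5 / 1.25 = 9.2.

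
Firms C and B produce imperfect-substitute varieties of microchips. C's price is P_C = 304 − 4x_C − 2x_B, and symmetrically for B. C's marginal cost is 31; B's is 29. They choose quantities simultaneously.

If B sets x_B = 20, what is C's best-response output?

Firm C's profit: π = x_C(304 − 4x_C − 2x_B) − 31x_C.
∂π/∂x_C = 273 − 8x_C − 2x_B = 0 ⇒ x_C = 34.125 − 0.25x_B.
At x_B = 20: x_C = 34.125 − 0.25·20 = 29.125.

29.125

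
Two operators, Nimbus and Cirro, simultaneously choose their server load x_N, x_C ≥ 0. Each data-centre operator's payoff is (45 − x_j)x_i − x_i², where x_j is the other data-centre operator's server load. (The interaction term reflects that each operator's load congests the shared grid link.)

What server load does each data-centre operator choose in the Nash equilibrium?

Nimbus's payoff is (45 − x_C)x_N − x_N².
∂π/∂x_N = 45 − x_C − 2x_N = 0, so x_N = 22.5 − 0.5x_C.
By symmetry x_C = x_N; substituting into the reaction function, 1.5x_N = 22.5 and x_N = 15.

15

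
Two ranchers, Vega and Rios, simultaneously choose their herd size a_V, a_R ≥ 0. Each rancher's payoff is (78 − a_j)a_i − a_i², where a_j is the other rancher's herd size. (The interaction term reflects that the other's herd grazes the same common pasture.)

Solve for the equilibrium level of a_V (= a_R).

26

Vega's payoff is (78 − a_R)a_V − a_V².
∂π/∂a_V = 78 − a_R − 2a_V = 0, so a_V = 39 − 0.5a_R.
By symmetry a_R = a_V; substituting into the reaction function, 1.5a_V = 39 and a_V = 26.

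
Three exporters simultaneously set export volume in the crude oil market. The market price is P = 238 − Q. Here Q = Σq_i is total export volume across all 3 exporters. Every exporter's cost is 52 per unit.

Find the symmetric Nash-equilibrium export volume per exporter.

A representative exporter's profit is π_i = q_i(238 − Q) − 52q_i, with Q = q_i + Σ_{j≠i} q_j.
First-order condition: 186 − 2q_i − Σ_{j≠i} q_j = 0.
With identical exporters, set every q_j = q: then 186 − 2q − 2q = 0, i.e. q = 186/4 = 46.5.

46.5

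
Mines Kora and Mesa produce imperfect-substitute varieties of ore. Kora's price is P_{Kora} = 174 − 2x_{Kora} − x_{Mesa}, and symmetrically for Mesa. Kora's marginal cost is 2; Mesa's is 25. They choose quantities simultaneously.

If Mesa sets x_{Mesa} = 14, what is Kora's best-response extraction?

39.5

Mine Kora's profit: π = x_{Kora}(174 − 2x_{Kora} − x_{Mesa}) − 2x_{Kora}.
∂π/∂x_{Kora} = 172 − 4x_{Kora} − x_{Mesa} = 0 ⇒ x_{Kora} = 43 − 0.25x_{Mesa}.
At x_{Mesa} = 14: x_{Kora} = 43 − 0.25·14 = 39.5.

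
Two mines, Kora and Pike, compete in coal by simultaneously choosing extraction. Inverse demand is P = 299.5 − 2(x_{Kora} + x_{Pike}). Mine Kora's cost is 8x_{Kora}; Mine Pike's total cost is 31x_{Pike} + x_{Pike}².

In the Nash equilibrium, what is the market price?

Mine Kora's profit: π = x_{Kora}(299.5 − 2(x_{Kora} + x_{Pike})) − 8x_{Kora}.
∂π/∂x_{Kora} = 291.5 − 4x_{Kora} − 2x_{Pike} = 0, so x_{Kora} = 72.875 − 0.5x_{Pike}.
For Pike: ∂π/∂x_{Pike} = 268.5 − 6x_{Pike} − 2x_{Kora} = 0 ⇒ x_{Pike} = 44.75 − (1/3)x_{Kora}.
Plugging x_{Pike} into Kora's best response: x_{Kora} = 72.875 − 0.5(44.75 − (1/3)x_{Kora}) ⇒ (5/6)x_{Kora} = 50.5, so x_{Kora} = 60.6.
Then x_{Pike} = 44.75 − (1/3)·60.6 = 24.55.
Equilibrium price: P = 299.5 − 2·85.15 = 129.2.

129.2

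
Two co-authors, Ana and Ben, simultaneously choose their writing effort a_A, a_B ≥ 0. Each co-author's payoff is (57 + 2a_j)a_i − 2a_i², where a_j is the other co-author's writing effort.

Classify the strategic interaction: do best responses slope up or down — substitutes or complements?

Ana's payoff is (57 + 2a_B)a_A − 2a_A².
∂π/∂a_A = 57 + 2a_B − 4a_A = 0, so a_A = 14.25 + 0.5a_B.
The best-response slope da_A/da_B = 0.5 > 0: the reaction function is upward-sloping, so the choices are strategic complements.

strategic complements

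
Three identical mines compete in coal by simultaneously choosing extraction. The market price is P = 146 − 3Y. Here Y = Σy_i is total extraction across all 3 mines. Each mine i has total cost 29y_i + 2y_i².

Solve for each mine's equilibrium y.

A representative mine's profit is π_i = y_i(146 − 3Y) − 29y_i − 2y_i², with Y = y_i + Σ_{j≠i} y_j.
First-order condition: 117 − 10y_i − 3Σ_{j≠i} y_j = 0.
With identical mines, set every y_j = y: then 117 − 10y − 6y = 0, i.e. y = 117/16 = 7.3125.

7.3125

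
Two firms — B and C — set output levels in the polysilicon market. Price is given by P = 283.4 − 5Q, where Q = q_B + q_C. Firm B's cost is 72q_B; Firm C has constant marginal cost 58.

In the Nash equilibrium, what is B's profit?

Firm B's profit: π = q_B(283.4 − 5(q_B + q_C)) − 72q_B.
∂π/∂q_B = 211.4 − 10q_B − 5q_C = 0, so q_B = 21.14 − 0.5q_C.
By the same steps for C: q_C = 22.54 − 0.5q_B.
Substituting the second reaction function into the first: q_B = 21.14 − 0.5(22.54 − 0.5q_B), which gives 0.75q_B = 9.87 ⇒ q_B = 13.16.
Then q_C = 22.54 − 0.5·13.16 = 15.96.
Price P = 283.4 − 5·29.12 = 137.8.
B's profit: (137.8 − 72)·13.16 = 865.928.

865.928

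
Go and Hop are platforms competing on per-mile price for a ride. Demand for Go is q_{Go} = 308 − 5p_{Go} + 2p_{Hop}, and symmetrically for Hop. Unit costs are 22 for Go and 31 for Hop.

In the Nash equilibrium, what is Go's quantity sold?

155.9375

Go's profit: π = (p_{Go} − 22)(308 − 5p_{Go} + 2p_{Hop}).
∂π/∂p_{Go} = 418 − 10p_{Go} + 2p_{Hop} = 0 ⇒ p_{Go} = 41.8 + 0.2p_{Hop}.
Similarly p_{Hop} = 46.3 + 0.2p_{Go}.
Substituting the second reaction function into the first: p_{Go} = 41.8 + 0.2(46.3 + 0.2p_{Go}), which gives 0.96p_{Go} = 51.06 ⇒ p_{Go} = 53.1875.
Then p_{Hop} = 46.3 + 0.2·53.1875 = 56.9375.
q_{Go} = 308 − 5·53.1875 + 2·56.9375 = 155.9375.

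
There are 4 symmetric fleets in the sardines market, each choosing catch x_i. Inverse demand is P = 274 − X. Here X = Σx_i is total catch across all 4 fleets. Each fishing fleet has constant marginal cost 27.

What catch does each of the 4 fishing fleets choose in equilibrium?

49.4

A representative fishing fleet's profit is π_i = x_i(274 − X) − 27x_i, with X = x_i + Σ_{j≠i} x_j.
First-order condition: 247 − 2x_i − Σ_{j≠i} x_j = 0.
With identical fishing fleets, set every x_j = x: then 247 − 2x − 3x = 0, i.e. x = 247/5 = 49.4.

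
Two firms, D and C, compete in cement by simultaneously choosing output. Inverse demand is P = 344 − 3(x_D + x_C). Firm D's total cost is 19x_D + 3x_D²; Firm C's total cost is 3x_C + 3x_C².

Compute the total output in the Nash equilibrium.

44.4

Firm D's profit: π = x_D(344 − 3(x_D + x_C)) − 19x_D − 3x_D².
∂π/∂x_D = 325 − 12x_D − 3x_C = 0, so x_D = 325/12 − 0.25x_C.
By the same steps for C: x_C = 341/12 − 0.25x_D.
Plugging x_C into D's best response: x_D = 325/12 − 0.25(341/12 − 0.25x_D) ⇒ 0.9375x_D = 959/48, so x_D = 959/45.
Then x_C = 341/12 − 0.25·(959/45) = 1039/45.
Total output: 959/45 + 1039/45 = 44.4.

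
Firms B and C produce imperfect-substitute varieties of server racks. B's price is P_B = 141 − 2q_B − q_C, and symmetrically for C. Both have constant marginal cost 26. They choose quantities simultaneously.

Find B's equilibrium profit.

1058

Firm B's profit: π = q_B(141 − 2q_B − q_C) − 26q_B.
∂π/∂q_B = 115 − 4q_B − q_C = 0 ⇒ q_B = 28.75 − 0.25q_C.
Setting q_B = q_C in the reaction function: q_B = 28.75 − 0.25q_B, so q_B = 28.75 / 1.25 = 23.
P_B = 141 − 2·23 − 23 = 72.
Profit = (72 − 26)·23 = 1058.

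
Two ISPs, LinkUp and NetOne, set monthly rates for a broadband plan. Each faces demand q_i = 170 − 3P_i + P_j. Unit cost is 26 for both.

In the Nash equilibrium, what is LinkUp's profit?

1670.88

LinkUp's profit: π = (P_{LinkUp} − 26)(170 − 3P_{LinkUp} + P_{NetOne}).
∂π/∂P_{LinkUp} = 248 − 6P_{LinkUp} + P_{NetOne} = 0 ⇒ P_{LinkUp} = 124/3 + (1/6)P_{NetOne}.
The game is symmetric, so in equilibrium P_{NetOne} = P_{LinkUp}: the reaction function gives (5/6)P_{LinkUp} = 124/3, hence P_{LinkUp} = 49.6.
q_{LinkUp} = 170 − 3·49.6 + 49.6 = 70.8.
Profit = (49.6 − 26)·70.8 = 1670.88.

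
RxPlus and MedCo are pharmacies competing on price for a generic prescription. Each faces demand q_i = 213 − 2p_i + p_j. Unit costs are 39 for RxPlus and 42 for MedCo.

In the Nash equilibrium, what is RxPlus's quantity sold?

116.8

RxPlus's profit: π = (p_{RxPlus} − 39)(213 − 2p_{RxPlus} + p_{MedCo}).
∂π/∂p_{RxPlus} = 291 − 4p_{RxPlus} + p_{MedCo} = 0 ⇒ p_{RxPlus} = 72.75 + 0.25p_{MedCo}.
Similarly p_{MedCo} = 74.25 + 0.25p_{RxPlus}.
Plugging p_{MedCo} into RxPlus's best response: p_{RxPlus} = 72.75 + 0.25(74.25 + 0.25p_{RxPlus}) ⇒ 0.9375p_{RxPlus} = 91.3125, so p_{RxPlus} = 97.4.
Then p_{MedCo} = 74.25 + 0.25·97.4 = 98.6.
q_{RxPlus} = 213 − 2·97.4 + 98.6 = 116.8.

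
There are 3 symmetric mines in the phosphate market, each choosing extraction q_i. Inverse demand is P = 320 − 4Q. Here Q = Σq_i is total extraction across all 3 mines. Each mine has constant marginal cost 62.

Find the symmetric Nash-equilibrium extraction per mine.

16.125

A representative mine's profit is π_i = q_i(320 − 4Q) − 62q_i, with Q = q_i + Σ_{j≠i} q_j.
First-order condition: 258 − 8q_i − 4Σ_{j≠i} q_j = 0.
Imposing symmetry (q_j = q for all j) turns Σ_{j≠i} q_j into 2q, so 258 = 16q and q = 16.125.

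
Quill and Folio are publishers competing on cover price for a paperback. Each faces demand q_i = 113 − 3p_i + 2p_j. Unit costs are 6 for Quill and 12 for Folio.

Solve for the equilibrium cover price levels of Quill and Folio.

33.875, 36.125

Quill's profit: π = (p_{Quill} − 6)(113 − 3p_{Quill} + 2p_{Folio}).
∂π/∂p_{Quill} = 131 − 6p_{Quill} + 2p_{Folio} = 0 ⇒ p_{Quill} = 131/6 + (1/3)p_{Folio}.
Similarly p_{Folio} = 149/6 + (1/3)p_{Quill}.
Plugging p_{Folio} into Quill's best response: p_{Quill} = 131/6 + (1/3)(149/6 + (1/3)p_{Quill}) ⇒ (8/9)p_{Quill} = 271/9, so p_{Quill} = 33.875.
Then p_{Folio} = 149/6 + (1/3)·33.875 = 36.125.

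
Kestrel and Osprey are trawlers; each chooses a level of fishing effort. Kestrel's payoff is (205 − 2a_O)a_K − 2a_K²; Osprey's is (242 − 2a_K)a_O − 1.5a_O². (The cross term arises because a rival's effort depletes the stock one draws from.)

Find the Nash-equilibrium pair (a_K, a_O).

Expanding Kestrel's payoff: 205a_K − 2a_Oa_K − 2a_K².
∂π/∂a_K = 205 − 2a_O − 4a_K = 0, so a_K = 51.25 − 0.5a_O.
Likewise for Osprey: a_O = 242/3 − (2/3)a_K.
Solving the two reaction functions simultaneously: (1 − (−0.5)(−2/3))a_K = 51.25 − 0.5·(242/3), so (2/3)a_K = 131/12 and a_K = 16.375.
Then a_O = 242/3 − (2/3)·16.375 = 69.75.

16.375, 69.75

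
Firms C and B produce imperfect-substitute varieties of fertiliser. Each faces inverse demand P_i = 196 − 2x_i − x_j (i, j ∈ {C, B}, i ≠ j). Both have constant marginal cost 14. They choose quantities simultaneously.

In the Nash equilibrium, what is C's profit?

2649.92

Firm C's profit: π = x_C(196 − 2x_C − x_B) − 14x_C.
∂π/∂x_C = 182 − 4x_C − x_B = 0 ⇒ x_C = 45.5 − 0.25x_B.
By symmetry x_B = x_C; substituting into the reaction function, 1.25x_C = 45.5 and x_C = 36.4.
P_C = 196 − 2·36.4 − 36.4 = 86.8.
Profit = (86.8 − 14)·36.4 = 2649.92.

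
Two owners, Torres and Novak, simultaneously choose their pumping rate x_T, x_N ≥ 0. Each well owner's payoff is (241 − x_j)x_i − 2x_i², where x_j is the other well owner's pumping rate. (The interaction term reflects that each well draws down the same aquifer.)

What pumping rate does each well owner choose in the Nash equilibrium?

48.2

Torres's payoff is (241 − x_N)x_T − 2x_T².
∂π/∂x_T = 241 − x_N − 4x_T = 0, so x_T = 60.25 − 0.25x_N.
Setting x_T = x_N in the reaction function: x_T = 60.25 − 0.25x_T, so x_T = 60.25 / 1.25 = 48.2.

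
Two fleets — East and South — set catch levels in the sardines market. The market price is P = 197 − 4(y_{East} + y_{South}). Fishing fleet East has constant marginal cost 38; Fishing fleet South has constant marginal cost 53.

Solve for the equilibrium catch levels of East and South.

14.5, 10.75

Fishing fleet East's profit: π = y_{East}(197 − 4(y_{East} + y_{South})) − 38y_{East}.
∂π/∂y_{East} = 159 − 8y_{East} − 4y_{South} = 0, so y_{East} = 19.875 − 0.5y_{South}.
By the same steps for South: y_{South} = 18 − 0.5y_{East}.
Substituting the second reaction function into the first: y_{East} = 19.875 − 0.5(18 − 0.5y_{East}), which gives 0.75y_{East} = 10.875 ⇒ y_{East} = 14.5.
Then y_{South} = 18 − 0.5·14.5 = 10.75.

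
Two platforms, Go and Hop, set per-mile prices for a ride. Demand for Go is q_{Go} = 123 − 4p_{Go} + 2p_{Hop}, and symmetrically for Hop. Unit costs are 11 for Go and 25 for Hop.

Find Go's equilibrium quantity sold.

74.8

Go's profit: π = (p_{Go} − 11)(123 − 4p_{Go} + 2p_{Hop}).
∂π/∂p_{Go} = 167 − 8p_{Go} + 2p_{Hop} = 0 ⇒ p_{Go} = 20.875 + 0.25p_{Hop}.
Similarly p_{Hop} = 27.875 + 0.25p_{Go}.
Plugging p_{Hop} into Go's best response: p_{Go} = 20.875 + 0.25(27.875 + 0.25p_{Go}) ⇒ 0.9375p_{Go} = 891/32, so p_{Go} = 29.7.
Then p_{Hop} = 27.875 + 0.25·29.7 = 35.3.
q_{Go} = 123 − 4·29.7 + 2·35.3 = 74.8.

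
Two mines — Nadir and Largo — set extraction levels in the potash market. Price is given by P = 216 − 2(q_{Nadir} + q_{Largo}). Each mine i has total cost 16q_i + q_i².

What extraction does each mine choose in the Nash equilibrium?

Mine Nadir's profit: π = q_{Nadir}(216 − 2(q_{Nadir} + q_{Largo})) − 16q_{Nadir} − q_{Nadir}².
∂π/∂q_{Nadir} = 200 − 6q_{Nadir} − 2q_{Largo} = 0, so q_{Nadir} = 100/3 − (1/3)q_{Largo}.
By symmetry q_{Largo} = q_{Nadir}; substituting into the reaction function, (4/3)q_{Nadir} = 100/3 and q_{Nadir} = 25.

25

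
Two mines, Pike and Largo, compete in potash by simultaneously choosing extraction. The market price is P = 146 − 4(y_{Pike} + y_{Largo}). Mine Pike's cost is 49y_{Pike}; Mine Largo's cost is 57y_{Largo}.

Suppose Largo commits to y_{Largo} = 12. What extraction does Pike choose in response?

6.125

Mine Pike's profit: π = y_{Pike}(146 − 4(y_{Pike} + y_{Largo})) − 49y_{Pike}.
∂π/∂y_{Pike} = 97 − 8y_{Pike} − 4y_{Largo} = 0, so y_{Pike} = 12.125 − 0.5y_{Largo}.
At y_{Largo} = 12: y_{Pike} = 12.125 − 0.5·12 = 6.125.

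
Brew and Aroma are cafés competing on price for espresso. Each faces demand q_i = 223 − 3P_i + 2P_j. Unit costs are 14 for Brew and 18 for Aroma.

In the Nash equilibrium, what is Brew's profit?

Brew's profit: π = (P_{Brew} − 14)(223 − 3P_{Brew} + 2P_{Aroma}).
∂π/∂P_{Brew} = 265 − 6P_{Brew} + 2P_{Aroma} = 0 ⇒ P_{Brew} = 265/6 + (1/3)P_{Aroma}.
Similarly P_{Aroma} = 277/6 + (1/3)P_{Brew}.
Substituting the second reaction function into the first: P_{Brew} = 265/6 + (1/3)(277/6 + (1/3)P_{Brew}), which gives (8/9)P_{Brew} = 536/9 ⇒ P_{Brew} = 67.
Then P_{Aroma} = 277/6 + (1/3)·67 = 68.5.
q_{Brew} = 223 − 3·67 + 2·68.5 = 159.
Profit = (67 − 14)·159 = 8427.

8427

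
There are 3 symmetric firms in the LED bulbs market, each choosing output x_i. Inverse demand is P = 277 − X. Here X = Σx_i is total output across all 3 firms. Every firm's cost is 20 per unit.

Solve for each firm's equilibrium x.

64.25

A representative firm's profit is π_i = x_i(277 − X) − 20x_i, with X = x_i + Σ_{j≠i} x_j.
First-order condition: 257 − 2x_i − Σ_{j≠i} x_j = 0.
With identical firms, set every x_j = x: then 257 − 2x − 2x = 0, i.e. x = 257/4 = 64.25.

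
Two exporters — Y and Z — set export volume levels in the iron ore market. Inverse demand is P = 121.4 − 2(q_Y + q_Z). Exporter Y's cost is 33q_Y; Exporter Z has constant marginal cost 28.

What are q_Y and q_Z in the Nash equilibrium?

13.9, 16.4

Exporter Y's profit: π = q_Y(121.4 − 2(q_Y + q_Z)) − 33q_Y.
∂π/∂q_Y = 88.4 − 4q_Y − 2q_Z = 0, so q_Y = 22.1 − 0.5q_Z.
By the same steps for Z: q_Z = 23.35 − 0.5q_Y.
Plugging q_Z into Y's best response: q_Y = 22.1 − 0.5(23.35 − 0.5q_Y) ⇒ 0.75q_Y = 10.425, so q_Y = 13.9.
Then q_Z = 23.35 − 0.5·13.9 = 16.4.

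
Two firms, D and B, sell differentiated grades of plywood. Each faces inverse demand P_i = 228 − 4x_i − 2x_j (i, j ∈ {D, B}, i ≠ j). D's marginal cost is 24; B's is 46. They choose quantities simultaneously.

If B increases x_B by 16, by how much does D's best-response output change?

Firm D's profit: π = x_D(228 − 4x_D − 2x_B) − 24x_D.
∂π/∂x_D = 204 − 8x_D − 2x_B = 0 ⇒ x_D = 25.5 − 0.25x_B.
The reaction-function slope is −0.25, so a 16-unit rise in x_B moves x_D by −0.25 × 16 = −4. D's best response falls — the actions are strategic substitutes.

-4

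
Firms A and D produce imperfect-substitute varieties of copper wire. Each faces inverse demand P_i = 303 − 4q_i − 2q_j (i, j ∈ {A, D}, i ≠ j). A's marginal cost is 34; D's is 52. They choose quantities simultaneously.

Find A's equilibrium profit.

3025

Firm A's profit: π = q_A(303 − 4q_A − 2q_D) − 34q_A.
∂π/∂q_A = 269 − 8q_A − 2q_D = 0 ⇒ q_A = 33.625 − 0.25q_D.
Similarly q_D = 31.375 − 0.25q_A.
Solving the two reaction functions simultaneously: (1 − (−0.25)(−0.25))q_A = 33.625 − 0.25·31.375, so 0.9375q_A = 825/32 and q_A = 27.5.
Then q_D = 31.375 − 0.25·27.5 = 24.5.
P_A = 303 − 4·27.5 − 2·24.5 = 144.
Profit = (144 − 34)·27.5 = 3025.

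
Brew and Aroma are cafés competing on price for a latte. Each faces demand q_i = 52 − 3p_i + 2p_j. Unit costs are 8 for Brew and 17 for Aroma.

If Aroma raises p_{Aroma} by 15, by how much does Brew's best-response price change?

5

Brew's profit: π = (p_{Brew} − 8)(52 − 3p_{Brew} + 2p_{Aroma}).
∂π/∂p_{Brew} = 76 − 6p_{Brew} + 2p_{Aroma} = 0 ⇒ p_{Brew} = 38/3 + (1/3)p_{Aroma}.
The reaction-function slope is 1/3, so a 15-unit rise in p_{Aroma} moves p_{Brew} by 1/3 × 15 = 5. Brew's best response rises — the actions are strategic complements.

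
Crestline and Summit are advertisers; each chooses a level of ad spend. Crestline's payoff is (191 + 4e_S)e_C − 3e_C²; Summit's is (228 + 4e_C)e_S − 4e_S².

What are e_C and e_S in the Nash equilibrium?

Expanding Crestline's payoff: 191e_C + 4e_Se_C − 3e_C².
∂π/∂e_C = 191 + 4e_S − 6e_C = 0, so e_C = 191/6 + (2/3)e_S.
Likewise for Summit: e_S = 28.5 + 0.5e_C.
Substituting the second reaction function into the first: e_C = 191/6 + (2/3)(28.5 + 0.5e_C), which gives (2/3)e_C = 305/6 ⇒ e_C = 76.25.
Then e_S = 28.5 + 0.5·76.25 = 66.625.

76.25, 66.625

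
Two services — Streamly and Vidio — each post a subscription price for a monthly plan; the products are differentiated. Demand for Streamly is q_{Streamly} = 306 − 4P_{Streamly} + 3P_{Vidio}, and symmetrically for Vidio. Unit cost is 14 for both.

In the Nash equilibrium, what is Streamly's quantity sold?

233.6

Streamly's profit: π = (P_{Streamly} − 14)(306 − 4P_{Streamly} + 3P_{Vidio}).
∂π/∂P_{Streamly} = 362 − 8P_{Streamly} + 3P_{Vidio} = 0 ⇒ P_{Streamly} = 45.25 + 0.375P_{Vidio}.
The game is symmetric, so in equilibrium P_{Vidio} = P_{Streamly}: the reaction function gives 0.625P_{Streamly} = 45.25, hence P_{Streamly} = 72.4.
q_{Streamly} = 306 − 4·72.4 + 3·72.4 = 233.6.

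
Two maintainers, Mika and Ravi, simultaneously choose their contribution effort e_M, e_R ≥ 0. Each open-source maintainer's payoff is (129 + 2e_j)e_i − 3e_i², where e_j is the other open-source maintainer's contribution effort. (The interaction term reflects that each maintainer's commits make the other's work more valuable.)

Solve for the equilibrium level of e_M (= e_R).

Mika's payoff is (129 + 2e_R)e_M − 3e_M².
∂π/∂e_M = 129 + 2e_R − 6e_M = 0, so e_M = 21.5 + (1/3)e_R.
By symmetry e_R = e_M; substituting into the reaction function, (2/3)e_M = 21.5 and e_M = 32.25.

32.25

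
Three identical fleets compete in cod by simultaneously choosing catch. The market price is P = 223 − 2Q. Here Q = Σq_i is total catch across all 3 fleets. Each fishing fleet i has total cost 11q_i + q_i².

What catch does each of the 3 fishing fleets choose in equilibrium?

21.2

A representative fishing fleet's profit is π_i = q_i(223 − 2Q) − 11q_i − q_i², with Q = q_i + Σ_{j≠i} q_j.
First-order condition: 212 − 6q_i − 2Σ_{j≠i} q_j = 0.
Imposing symmetry (q_j = q for all j) turns Σ_{j≠i} q_j into 2q, so 212 = 10q and q = 21.2.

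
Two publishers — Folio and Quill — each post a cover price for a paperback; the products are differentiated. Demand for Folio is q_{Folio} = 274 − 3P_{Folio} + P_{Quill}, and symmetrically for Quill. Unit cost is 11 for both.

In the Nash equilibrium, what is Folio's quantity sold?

Folio's profit: π = (P_{Folio} − 11)(274 − 3P_{Folio} + P_{Quill}).
∂π/∂P_{Folio} = 307 − 6P_{Folio} + P_{Quill} = 0 ⇒ P_{Folio} = 307/6 + (1/6)P_{Quill}.
Setting P_{Folio} = P_{Quill} in the reaction function: P_{Folio} = 307/6 + (1/6)P_{Folio}, so P_{Folio} = (307/6) / (5/6) = 61.4.
q_{Folio} = 274 − 3·61.4 + 61.4 = 151.2.

151.2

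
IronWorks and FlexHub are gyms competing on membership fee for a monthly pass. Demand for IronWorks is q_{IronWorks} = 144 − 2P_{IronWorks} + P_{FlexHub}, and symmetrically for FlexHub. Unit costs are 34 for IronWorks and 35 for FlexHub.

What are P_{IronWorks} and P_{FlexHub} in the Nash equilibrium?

70.8, 71.2

IronWorks's profit: π = (P_{IronWorks} − 34)(144 − 2P_{IronWorks} + P_{FlexHub}).
∂π/∂P_{IronWorks} = 212 − 4P_{IronWorks} + P_{FlexHub} = 0 ⇒ P_{IronWorks} = 53 + 0.25P_{FlexHub}.
Similarly P_{FlexHub} = 53.5 + 0.25P_{IronWorks}.
Plugging P_{FlexHub} into IronWorks's best response: P_{IronWorks} = 53 + 0.25(53.5 + 0.25P_{IronWorks}) ⇒ 0.9375P_{IronWorks} = 66.375, so P_{IronWorks} = 70.8.
Then P_{FlexHub} = 53.5 + 0.25·70.8 = 71.2.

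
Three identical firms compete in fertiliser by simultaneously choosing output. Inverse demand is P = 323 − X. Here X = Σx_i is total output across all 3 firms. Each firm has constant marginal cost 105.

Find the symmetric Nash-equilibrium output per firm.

54.5

A representative firm's profit is π_i = x_i(323 − X) − 105x_i, with X = x_i + Σ_{j≠i} x_j.
First-order condition: 218 − 2x_i − Σ_{j≠i} x_j = 0.
Imposing symmetry (x_j = x for all j) turns Σ_{j≠i} x_j into 2x, so 218 = 4x and x = 54.5.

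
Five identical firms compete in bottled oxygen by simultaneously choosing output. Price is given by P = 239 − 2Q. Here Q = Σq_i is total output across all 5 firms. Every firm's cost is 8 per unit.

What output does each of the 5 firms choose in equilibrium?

A representative firm's profit is π_i = q_i(239 − 2Q) − 8q_i, with Q = q_i + Σ_{j≠i} q_j.
First-order condition: 231 − 4q_i − 2Σ_{j≠i} q_j = 0.
In a symmetric equilibrium every firm chooses the same q, so Σ_{j≠i} q_j = 4q. The condition becomes 231 − 12q = 0, giving q = 231/12 = 19.25.

19.25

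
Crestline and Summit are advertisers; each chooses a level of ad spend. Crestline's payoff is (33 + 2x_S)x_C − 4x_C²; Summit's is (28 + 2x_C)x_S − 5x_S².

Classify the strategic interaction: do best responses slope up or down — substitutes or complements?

strategic complements

Expanding Crestline's payoff: 33x_C + 2x_Sx_C − 4x_C².
∂π/∂x_C = 33 + 2x_S − 8x_C = 0, so x_C = 4.125 + 0.25x_S.
The best-response slope dx_C/dx_S = 0.25 > 0: the reaction function is upward-sloping, so the choices are strategic complements.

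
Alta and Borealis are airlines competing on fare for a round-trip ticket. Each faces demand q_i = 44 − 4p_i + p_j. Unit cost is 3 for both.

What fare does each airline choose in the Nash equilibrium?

8

Alta's profit: π = (p_{Alta} − 3)(44 − 4p_{Alta} + p_{Borealis}).
∂π/∂p_{Alta} = 56 − 8p_{Alta} + p_{Borealis} = 0 ⇒ p_{Alta} = 7 + 0.125p_{Borealis}.
By symmetry p_{Borealis} = p_{Alta}; substituting into the reaction function, 0.875p_{Alta} = 7 and p_{Alta} = 8.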